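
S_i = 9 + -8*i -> [9, 1, -7, -15, -23]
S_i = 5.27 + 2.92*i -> [5.27, 8.19, 11.11, 14.03, 16.95]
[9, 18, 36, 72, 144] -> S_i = 9*2^i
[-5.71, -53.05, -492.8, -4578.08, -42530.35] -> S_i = -5.71*9.29^i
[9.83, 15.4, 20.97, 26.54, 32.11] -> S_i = 9.83 + 5.57*i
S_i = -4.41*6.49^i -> [-4.41, -28.62, -185.75, -1205.52, -7823.79]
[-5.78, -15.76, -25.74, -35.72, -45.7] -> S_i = -5.78 + -9.98*i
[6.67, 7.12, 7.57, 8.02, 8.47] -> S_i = 6.67 + 0.45*i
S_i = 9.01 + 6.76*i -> [9.01, 15.77, 22.53, 29.29, 36.05]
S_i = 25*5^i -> [25, 125, 625, 3125, 15625]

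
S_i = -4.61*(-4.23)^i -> [-4.61, 19.5, -82.49, 348.92, -1475.92]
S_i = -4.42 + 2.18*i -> [-4.42, -2.24, -0.06, 2.12, 4.3]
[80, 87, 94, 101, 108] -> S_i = 80 + 7*i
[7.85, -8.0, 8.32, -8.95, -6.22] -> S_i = Random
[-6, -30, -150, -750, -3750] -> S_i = -6*5^i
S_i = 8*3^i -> [8, 24, 72, 216, 648]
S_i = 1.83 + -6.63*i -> [1.83, -4.8, -11.43, -18.06, -24.69]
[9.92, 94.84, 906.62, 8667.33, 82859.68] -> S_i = 9.92*9.56^i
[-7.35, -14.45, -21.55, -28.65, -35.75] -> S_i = -7.35 + -7.10*i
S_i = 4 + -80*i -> [4, -76, -156, -236, -316]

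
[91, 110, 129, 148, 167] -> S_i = 91 + 19*i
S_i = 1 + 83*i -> [1, 84, 167, 250, 333]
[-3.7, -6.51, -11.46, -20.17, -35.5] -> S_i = -3.70*1.76^i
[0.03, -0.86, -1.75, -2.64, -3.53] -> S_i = 0.03 + -0.89*i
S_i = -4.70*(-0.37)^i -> [-4.7, 1.74, -0.64, 0.24, -0.09]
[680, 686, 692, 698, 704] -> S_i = 680 + 6*i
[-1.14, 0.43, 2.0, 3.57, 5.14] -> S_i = -1.14 + 1.57*i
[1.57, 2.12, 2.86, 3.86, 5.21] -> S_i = 1.57*1.35^i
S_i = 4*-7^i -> [4, -28, 196, -1372, 9604]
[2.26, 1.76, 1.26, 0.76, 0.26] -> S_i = 2.26 + -0.50*i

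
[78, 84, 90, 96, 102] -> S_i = 78 + 6*i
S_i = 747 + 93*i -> [747, 840, 933, 1026, 1119]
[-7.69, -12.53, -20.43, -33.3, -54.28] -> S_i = -7.69*1.63^i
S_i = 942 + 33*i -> [942, 975, 1008, 1041, 1074]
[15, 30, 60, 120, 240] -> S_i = 15*2^i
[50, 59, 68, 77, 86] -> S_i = 50 + 9*i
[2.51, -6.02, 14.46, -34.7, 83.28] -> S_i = 2.51*(-2.40)^i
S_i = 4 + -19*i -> [4, -15, -34, -53, -72]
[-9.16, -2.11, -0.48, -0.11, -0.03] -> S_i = -9.16*0.23^i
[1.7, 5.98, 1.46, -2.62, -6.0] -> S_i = Random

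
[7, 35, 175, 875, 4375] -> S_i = 7*5^i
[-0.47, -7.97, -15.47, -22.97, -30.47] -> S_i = -0.47 + -7.50*i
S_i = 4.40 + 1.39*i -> [4.4, 5.79, 7.18, 8.57, 9.96]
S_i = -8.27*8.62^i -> [-8.27, -71.29, -614.5, -5296.97, -45659.86]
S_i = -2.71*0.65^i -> [-2.71, -1.76, -1.14, -0.74, -0.48]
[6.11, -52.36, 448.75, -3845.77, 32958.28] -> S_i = 6.11*(-8.57)^i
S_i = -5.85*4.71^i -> [-5.85, -27.55, -129.78, -611.25, -2878.99]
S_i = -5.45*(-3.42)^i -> [-5.45, 18.64, -63.75, 218.01, -745.59]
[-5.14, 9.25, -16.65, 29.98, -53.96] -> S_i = -5.14*(-1.80)^i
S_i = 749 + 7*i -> [749, 756, 763, 770, 777]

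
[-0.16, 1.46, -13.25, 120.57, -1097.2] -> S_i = -0.16*(-9.10)^i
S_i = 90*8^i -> [90, 720, 5760, 46080, 368640]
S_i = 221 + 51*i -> [221, 272, 323, 374, 425]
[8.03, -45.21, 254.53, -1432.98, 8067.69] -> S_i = 8.03*(-5.63)^i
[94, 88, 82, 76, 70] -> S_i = 94 + -6*i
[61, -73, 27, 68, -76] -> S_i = Random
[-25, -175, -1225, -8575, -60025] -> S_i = -25*7^i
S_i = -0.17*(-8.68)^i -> [-0.17, 1.48, -12.81, 111.18, -965.0]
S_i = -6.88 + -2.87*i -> [-6.88, -9.75, -12.62, -15.49, -18.36]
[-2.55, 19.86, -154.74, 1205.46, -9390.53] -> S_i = -2.55*(-7.79)^i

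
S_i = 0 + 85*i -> [0, 85, 170, 255, 340]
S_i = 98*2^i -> [98, 196, 392, 784, 1568]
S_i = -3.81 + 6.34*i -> [-3.81, 2.53, 8.87, 15.21, 21.55]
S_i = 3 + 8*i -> [3, 11, 19, 27, 35]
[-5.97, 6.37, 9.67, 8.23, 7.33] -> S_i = Random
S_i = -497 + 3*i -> [-497, -494, -491, -488, -485]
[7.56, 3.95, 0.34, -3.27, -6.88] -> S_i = 7.56 + -3.61*i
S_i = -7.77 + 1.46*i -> [-7.77, -6.31, -4.85, -3.39, -1.93]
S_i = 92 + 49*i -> [92, 141, 190, 239, 288]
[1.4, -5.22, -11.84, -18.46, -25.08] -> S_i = 1.40 + -6.62*i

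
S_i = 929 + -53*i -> [929, 876, 823, 770, 717]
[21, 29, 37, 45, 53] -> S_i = 21 + 8*i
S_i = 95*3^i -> [95, 285, 855, 2565, 7695]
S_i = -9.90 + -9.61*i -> [-9.9, -19.51, -29.12, -38.73, -48.34]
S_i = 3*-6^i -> [3, -18, 108, -648, 3888]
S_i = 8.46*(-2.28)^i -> [8.46, -19.29, 43.98, -100.27, 228.62]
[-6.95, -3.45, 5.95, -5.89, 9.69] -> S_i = Random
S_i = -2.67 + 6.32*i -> [-2.67, 3.65, 9.97, 16.29, 22.61]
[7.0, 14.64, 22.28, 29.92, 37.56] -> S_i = 7.00 + 7.64*i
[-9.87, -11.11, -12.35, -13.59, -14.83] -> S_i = -9.87 + -1.24*i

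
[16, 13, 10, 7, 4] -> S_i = 16 + -3*i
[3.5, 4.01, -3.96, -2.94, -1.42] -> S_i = Random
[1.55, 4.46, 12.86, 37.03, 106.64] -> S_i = 1.55*2.88^i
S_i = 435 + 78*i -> [435, 513, 591, 669, 747]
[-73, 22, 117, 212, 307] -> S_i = -73 + 95*i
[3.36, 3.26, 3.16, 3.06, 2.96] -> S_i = 3.36 + -0.10*i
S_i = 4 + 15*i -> [4, 19, 34, 49, 64]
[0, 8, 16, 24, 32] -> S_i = 0 + 8*i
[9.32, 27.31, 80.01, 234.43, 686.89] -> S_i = 9.32*2.93^i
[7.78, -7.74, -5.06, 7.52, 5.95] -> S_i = Random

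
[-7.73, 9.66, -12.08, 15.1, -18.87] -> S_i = -7.73*(-1.25)^i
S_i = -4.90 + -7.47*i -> [-4.9, -12.37, -19.84, -27.31, -34.78]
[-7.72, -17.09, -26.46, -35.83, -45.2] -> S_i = -7.72 + -9.37*i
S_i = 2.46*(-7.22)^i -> [2.46, -17.76, 128.24, -925.86, 6684.73]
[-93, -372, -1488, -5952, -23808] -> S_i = -93*4^i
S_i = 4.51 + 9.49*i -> [4.51, 14.0, 23.49, 32.98, 42.47]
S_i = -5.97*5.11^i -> [-5.97, -30.51, -155.89, -796.59, -4070.6]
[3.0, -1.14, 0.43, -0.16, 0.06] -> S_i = 3.00*(-0.38)^i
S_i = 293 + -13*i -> [293, 280, 267, 254, 241]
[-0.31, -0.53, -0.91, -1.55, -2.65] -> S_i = -0.31*1.71^i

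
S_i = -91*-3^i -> [-91, 273, -819, 2457, -7371]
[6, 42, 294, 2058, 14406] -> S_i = 6*7^i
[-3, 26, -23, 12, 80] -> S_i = Random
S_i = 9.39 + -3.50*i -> [9.39, 5.89, 2.39, -1.11, -4.61]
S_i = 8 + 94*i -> [8, 102, 196, 290, 384]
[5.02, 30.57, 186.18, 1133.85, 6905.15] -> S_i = 5.02*6.09^i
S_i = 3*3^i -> [3, 9, 27, 81, 243]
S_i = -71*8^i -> [-71, -568, -4544, -36352, -290816]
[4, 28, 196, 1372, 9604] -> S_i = 4*7^i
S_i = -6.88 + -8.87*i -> [-6.88, -15.75, -24.62, -33.49, -42.36]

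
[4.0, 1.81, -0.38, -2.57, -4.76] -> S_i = 4.00 + -2.19*i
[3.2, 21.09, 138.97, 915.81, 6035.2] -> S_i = 3.20*6.59^i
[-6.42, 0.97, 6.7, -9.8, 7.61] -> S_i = Random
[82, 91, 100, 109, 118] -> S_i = 82 + 9*i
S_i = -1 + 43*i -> [-1, 42, 85, 128, 171]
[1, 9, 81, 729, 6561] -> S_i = 1*9^i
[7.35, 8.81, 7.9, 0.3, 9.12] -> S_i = Random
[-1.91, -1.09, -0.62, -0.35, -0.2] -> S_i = -1.91*0.57^i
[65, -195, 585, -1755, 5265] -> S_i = 65*-3^i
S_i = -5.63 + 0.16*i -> [-5.63, -5.47, -5.31, -5.15, -4.99]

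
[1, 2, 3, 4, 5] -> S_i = 1 + 1*i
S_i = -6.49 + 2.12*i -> [-6.49, -4.37, -2.25, -0.13, 1.99]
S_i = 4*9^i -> [4, 36, 324, 2916, 26244]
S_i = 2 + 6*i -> [2, 8, 14, 20, 26]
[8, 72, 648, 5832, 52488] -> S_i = 8*9^i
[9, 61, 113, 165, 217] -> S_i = 9 + 52*i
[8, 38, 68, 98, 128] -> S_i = 8 + 30*i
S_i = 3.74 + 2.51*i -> [3.74, 6.25, 8.76, 11.27, 13.78]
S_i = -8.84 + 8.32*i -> [-8.84, -0.52, 7.8, 16.12, 24.44]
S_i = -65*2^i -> [-65, -130, -260, -520, -1040]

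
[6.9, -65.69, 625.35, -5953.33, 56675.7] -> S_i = 6.90*(-9.52)^i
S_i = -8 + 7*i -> [-8, -1, 6, 13, 20]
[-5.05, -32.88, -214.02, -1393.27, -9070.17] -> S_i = -5.05*6.51^i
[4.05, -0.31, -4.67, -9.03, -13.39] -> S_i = 4.05 + -4.36*i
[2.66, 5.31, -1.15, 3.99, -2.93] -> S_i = Random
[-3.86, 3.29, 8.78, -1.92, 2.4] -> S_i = Random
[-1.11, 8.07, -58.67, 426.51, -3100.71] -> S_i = -1.11*(-7.27)^i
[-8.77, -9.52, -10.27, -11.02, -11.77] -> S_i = -8.77 + -0.75*i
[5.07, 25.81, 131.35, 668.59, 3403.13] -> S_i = 5.07*5.09^i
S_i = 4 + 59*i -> [4, 63, 122, 181, 240]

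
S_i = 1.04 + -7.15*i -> [1.04, -6.11, -13.26, -20.41, -27.56]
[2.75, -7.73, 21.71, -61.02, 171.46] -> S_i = 2.75*(-2.81)^i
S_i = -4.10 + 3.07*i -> [-4.1, -1.03, 2.04, 5.11, 8.18]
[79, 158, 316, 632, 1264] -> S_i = 79*2^i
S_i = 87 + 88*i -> [87, 175, 263, 351, 439]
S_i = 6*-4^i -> [6, -24, 96, -384, 1536]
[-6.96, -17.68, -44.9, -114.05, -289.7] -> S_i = -6.96*2.54^i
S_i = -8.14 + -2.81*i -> [-8.14, -10.95, -13.76, -16.57, -19.38]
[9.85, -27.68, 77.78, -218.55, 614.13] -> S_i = 9.85*(-2.81)^i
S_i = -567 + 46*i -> [-567, -521, -475, -429, -383]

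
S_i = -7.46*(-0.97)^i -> [-7.46, 7.24, -7.02, 6.81, -6.6]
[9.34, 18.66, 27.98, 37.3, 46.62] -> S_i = 9.34 + 9.32*i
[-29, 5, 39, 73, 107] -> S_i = -29 + 34*i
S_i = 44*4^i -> [44, 176, 704, 2816, 11264]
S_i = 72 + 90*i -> [72, 162, 252, 342, 432]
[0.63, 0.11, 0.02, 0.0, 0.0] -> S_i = 0.63*0.18^i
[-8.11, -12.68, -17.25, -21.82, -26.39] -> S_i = -8.11 + -4.57*i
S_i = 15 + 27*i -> [15, 42, 69, 96, 123]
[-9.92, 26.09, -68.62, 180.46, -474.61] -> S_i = -9.92*(-2.63)^i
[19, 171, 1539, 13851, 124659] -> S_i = 19*9^i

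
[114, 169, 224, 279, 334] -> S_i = 114 + 55*i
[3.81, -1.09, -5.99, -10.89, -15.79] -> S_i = 3.81 + -4.90*i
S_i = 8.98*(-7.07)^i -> [8.98, -63.49, 448.86, -3173.47, 22436.44]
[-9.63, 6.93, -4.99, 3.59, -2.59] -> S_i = -9.63*(-0.72)^i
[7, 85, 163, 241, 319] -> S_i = 7 + 78*i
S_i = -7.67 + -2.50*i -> [-7.67, -10.17, -12.67, -15.17, -17.67]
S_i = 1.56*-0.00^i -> [1.56, -0.0, 0.0, -0.0, 0.0]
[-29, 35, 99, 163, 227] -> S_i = -29 + 64*i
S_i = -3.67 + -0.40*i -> [-3.67, -4.07, -4.47, -4.87, -5.27]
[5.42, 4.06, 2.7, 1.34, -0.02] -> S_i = 5.42 + -1.36*i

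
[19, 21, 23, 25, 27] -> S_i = 19 + 2*i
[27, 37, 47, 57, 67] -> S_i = 27 + 10*i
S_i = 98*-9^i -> [98, -882, 7938, -71442, 642978]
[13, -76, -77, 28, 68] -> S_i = Random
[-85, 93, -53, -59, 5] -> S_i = Random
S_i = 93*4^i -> [93, 372, 1488, 5952, 23808]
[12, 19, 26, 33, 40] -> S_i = 12 + 7*i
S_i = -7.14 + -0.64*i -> [-7.14, -7.78, -8.42, -9.06, -9.7]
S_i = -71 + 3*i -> [-71, -68, -65, -62, -59]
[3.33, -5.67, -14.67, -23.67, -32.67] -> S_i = 3.33 + -9.00*i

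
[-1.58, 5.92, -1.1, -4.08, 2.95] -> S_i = Random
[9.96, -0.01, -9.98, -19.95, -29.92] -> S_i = 9.96 + -9.97*i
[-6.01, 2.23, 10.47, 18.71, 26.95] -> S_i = -6.01 + 8.24*i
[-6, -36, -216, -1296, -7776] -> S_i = -6*6^i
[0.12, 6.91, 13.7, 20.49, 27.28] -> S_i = 0.12 + 6.79*i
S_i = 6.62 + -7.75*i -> [6.62, -1.13, -8.88, -16.63, -24.38]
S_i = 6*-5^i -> [6, -30, 150, -750, 3750]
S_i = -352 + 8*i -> [-352, -344, -336, -328, -320]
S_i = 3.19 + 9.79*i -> [3.19, 12.98, 22.77, 32.56, 42.35]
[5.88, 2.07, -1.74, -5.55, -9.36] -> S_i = 5.88 + -3.81*i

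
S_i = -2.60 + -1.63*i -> [-2.6, -4.23, -5.86, -7.49, -9.12]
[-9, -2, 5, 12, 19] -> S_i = -9 + 7*i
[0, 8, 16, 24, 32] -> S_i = 0 + 8*i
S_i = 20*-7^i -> [20, -140, 980, -6860, 48020]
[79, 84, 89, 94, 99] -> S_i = 79 + 5*i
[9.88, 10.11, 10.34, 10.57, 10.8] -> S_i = 9.88 + 0.23*i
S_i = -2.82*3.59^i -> [-2.82, -10.12, -36.34, -130.48, -468.41]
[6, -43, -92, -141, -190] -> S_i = 6 + -49*i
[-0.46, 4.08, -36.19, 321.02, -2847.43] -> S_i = -0.46*(-8.87)^i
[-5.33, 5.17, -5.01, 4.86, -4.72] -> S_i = -5.33*(-0.97)^i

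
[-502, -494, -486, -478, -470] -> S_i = -502 + 8*i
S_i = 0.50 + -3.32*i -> [0.5, -2.82, -6.14, -9.46, -12.78]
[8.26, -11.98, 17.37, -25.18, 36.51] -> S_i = 8.26*(-1.45)^i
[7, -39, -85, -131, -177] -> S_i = 7 + -46*i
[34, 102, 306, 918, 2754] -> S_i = 34*3^i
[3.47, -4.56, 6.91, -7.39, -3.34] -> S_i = Random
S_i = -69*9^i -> [-69, -621, -5589, -50301, -452709]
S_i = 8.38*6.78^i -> [8.38, 56.82, 385.22, 2611.76, 17707.73]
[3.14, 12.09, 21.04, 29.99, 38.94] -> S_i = 3.14 + 8.95*i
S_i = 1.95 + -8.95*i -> [1.95, -7.0, -15.95, -24.9, -33.85]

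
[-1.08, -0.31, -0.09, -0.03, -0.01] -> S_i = -1.08*0.29^i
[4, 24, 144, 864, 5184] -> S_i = 4*6^i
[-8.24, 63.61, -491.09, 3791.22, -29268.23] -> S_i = -8.24*(-7.72)^i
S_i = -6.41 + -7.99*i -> [-6.41, -14.4, -22.39, -30.38, -38.37]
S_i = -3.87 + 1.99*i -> [-3.87, -1.88, 0.11, 2.1, 4.09]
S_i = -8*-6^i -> [-8, 48, -288, 1728, -10368]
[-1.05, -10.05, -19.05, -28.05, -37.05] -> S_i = -1.05 + -9.00*i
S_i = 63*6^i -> [63, 378, 2268, 13608, 81648]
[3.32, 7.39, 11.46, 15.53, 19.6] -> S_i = 3.32 + 4.07*i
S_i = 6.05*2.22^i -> [6.05, 13.43, 29.82, 66.19, 146.95]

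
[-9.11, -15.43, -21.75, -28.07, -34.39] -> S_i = -9.11 + -6.32*i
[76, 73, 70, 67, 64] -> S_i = 76 + -3*i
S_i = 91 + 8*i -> [91, 99, 107, 115, 123]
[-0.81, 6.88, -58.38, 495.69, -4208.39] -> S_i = -0.81*(-8.49)^i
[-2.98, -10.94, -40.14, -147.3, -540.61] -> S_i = -2.98*3.67^i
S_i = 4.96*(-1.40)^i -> [4.96, -6.94, 9.72, -13.61, 19.05]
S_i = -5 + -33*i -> [-5, -38, -71, -104, -137]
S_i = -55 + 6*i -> [-55, -49, -43, -37, -31]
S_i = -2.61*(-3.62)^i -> [-2.61, 9.45, -34.2, 123.81, -448.2]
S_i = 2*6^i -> [2, 12, 72, 432, 2592]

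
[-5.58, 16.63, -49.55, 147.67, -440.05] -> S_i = -5.58*(-2.98)^i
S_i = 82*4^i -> [82, 328, 1312, 5248, 20992]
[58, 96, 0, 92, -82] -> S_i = Random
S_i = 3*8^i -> [3, 24, 192, 1536, 12288]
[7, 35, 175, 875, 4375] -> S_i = 7*5^i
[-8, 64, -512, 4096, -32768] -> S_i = -8*-8^i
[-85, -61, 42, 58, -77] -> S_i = Random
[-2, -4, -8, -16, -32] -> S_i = -2*2^i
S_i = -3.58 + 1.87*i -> [-3.58, -1.71, 0.16, 2.03, 3.9]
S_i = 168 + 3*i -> [168, 171, 174, 177, 180]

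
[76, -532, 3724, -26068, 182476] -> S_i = 76*-7^i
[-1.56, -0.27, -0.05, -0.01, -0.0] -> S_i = -1.56*0.17^i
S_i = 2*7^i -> [2, 14, 98, 686, 4802]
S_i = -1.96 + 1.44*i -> [-1.96, -0.52, 0.92, 2.36, 3.8]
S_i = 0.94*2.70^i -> [0.94, 2.54, 6.85, 18.5, 49.96]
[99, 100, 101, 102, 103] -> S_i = 99 + 1*i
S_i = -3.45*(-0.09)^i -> [-3.45, 0.31, -0.03, 0.0, -0.0]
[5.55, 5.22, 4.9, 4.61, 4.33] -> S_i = 5.55*0.94^i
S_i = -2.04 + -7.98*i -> [-2.04, -10.02, -18.0, -25.98, -33.96]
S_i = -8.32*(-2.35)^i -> [-8.32, 19.55, -45.95, 107.98, -253.74]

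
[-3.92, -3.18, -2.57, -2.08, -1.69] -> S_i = -3.92*0.81^i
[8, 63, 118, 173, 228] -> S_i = 8 + 55*i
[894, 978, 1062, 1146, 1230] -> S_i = 894 + 84*i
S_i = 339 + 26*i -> [339, 365, 391, 417, 443]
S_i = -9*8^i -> [-9, -72, -576, -4608, -36864]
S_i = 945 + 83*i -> [945, 1028, 1111, 1194, 1277]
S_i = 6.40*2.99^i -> [6.4, 19.14, 57.22, 171.08, 511.52]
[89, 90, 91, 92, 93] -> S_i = 89 + 1*i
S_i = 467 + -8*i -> [467, 459, 451, 443, 435]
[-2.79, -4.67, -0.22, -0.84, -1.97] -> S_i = Random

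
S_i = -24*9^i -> [-24, -216, -1944, -17496, -157464]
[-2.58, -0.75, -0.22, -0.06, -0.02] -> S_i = -2.58*0.29^i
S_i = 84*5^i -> [84, 420, 2100, 10500, 52500]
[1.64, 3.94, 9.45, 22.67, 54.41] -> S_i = 1.64*2.40^i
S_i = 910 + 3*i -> [910, 913, 916, 919, 922]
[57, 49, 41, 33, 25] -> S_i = 57 + -8*i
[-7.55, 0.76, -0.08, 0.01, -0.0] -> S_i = -7.55*(-0.10)^i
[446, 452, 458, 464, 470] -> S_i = 446 + 6*i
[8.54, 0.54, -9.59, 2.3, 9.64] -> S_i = Random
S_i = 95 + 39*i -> [95, 134, 173, 212, 251]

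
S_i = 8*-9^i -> [8, -72, 648, -5832, 52488]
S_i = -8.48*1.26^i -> [-8.48, -10.68, -13.46, -16.96, -21.37]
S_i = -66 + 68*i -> [-66, 2, 70, 138, 206]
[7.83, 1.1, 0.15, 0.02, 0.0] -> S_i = 7.83*0.14^i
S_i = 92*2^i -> [92, 184, 368, 736, 1472]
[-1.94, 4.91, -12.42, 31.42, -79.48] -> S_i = -1.94*(-2.53)^i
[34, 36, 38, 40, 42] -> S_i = 34 + 2*i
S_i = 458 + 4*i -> [458, 462, 466, 470, 474]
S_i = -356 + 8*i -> [-356, -348, -340, -332, -324]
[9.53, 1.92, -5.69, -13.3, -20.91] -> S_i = 9.53 + -7.61*i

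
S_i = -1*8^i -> [-1, -8, -64, -512, -4096]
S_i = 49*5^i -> [49, 245, 1225, 6125, 30625]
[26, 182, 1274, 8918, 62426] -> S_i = 26*7^i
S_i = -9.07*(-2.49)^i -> [-9.07, 22.58, -56.23, 140.02, -348.66]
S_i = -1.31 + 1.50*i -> [-1.31, 0.19, 1.69, 3.19, 4.69]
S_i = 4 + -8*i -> [4, -4, -12, -20, -28]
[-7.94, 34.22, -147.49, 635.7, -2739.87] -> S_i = -7.94*(-4.31)^i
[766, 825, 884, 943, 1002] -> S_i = 766 + 59*i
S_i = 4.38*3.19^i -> [4.38, 13.97, 44.57, 142.18, 453.56]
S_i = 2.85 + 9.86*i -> [2.85, 12.71, 22.57, 32.43, 42.29]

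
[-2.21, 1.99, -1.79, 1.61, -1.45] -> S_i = -2.21*(-0.90)^i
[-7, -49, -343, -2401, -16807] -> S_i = -7*7^i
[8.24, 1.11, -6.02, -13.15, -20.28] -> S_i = 8.24 + -7.13*i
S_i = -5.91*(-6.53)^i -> [-5.91, 38.59, -252.01, 1645.61, -10745.84]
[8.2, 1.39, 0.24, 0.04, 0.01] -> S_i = 8.20*0.17^i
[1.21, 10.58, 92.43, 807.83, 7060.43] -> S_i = 1.21*8.74^i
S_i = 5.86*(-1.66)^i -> [5.86, -9.73, 16.15, -26.81, 44.5]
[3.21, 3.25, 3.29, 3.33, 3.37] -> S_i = 3.21 + 0.04*i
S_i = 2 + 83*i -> [2, 85, 168, 251, 334]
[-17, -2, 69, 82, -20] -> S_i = Random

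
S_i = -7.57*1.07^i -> [-7.57, -8.1, -8.67, -9.27, -9.92]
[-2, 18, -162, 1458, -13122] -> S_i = -2*-9^i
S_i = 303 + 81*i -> [303, 384, 465, 546, 627]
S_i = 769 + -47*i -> [769, 722, 675, 628, 581]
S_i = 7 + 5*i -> [7, 12, 17, 22, 27]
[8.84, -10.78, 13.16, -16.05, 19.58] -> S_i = 8.84*(-1.22)^i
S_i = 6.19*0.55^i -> [6.19, 3.4, 1.87, 1.03, 0.57]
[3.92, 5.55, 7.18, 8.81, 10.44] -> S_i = 3.92 + 1.63*i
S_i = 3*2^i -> [3, 6, 12, 24, 48]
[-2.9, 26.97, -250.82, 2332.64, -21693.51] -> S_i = -2.90*(-9.30)^i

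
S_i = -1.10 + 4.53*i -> [-1.1, 3.43, 7.96, 12.49, 17.02]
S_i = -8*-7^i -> [-8, 56, -392, 2744, -19208]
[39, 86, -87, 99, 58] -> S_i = Random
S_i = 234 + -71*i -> [234, 163, 92, 21, -50]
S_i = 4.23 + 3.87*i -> [4.23, 8.1, 11.97, 15.84, 19.71]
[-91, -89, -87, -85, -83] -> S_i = -91 + 2*i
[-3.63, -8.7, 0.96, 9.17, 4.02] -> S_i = Random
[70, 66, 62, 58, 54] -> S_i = 70 + -4*i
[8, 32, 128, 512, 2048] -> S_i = 8*4^i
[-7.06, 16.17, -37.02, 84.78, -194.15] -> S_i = -7.06*(-2.29)^i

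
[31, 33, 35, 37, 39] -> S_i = 31 + 2*i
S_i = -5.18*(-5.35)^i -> [-5.18, 27.71, -148.26, 793.22, -4243.7]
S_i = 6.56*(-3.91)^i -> [6.56, -25.65, 100.29, -392.13, 1533.24]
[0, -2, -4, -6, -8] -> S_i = 0 + -2*i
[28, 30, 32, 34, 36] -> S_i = 28 + 2*i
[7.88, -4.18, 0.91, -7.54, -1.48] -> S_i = Random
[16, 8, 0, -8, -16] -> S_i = 16 + -8*i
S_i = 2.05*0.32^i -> [2.05, 0.66, 0.21, 0.07, 0.02]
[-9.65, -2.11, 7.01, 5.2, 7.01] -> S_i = Random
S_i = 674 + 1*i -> [674, 675, 676, 677, 678]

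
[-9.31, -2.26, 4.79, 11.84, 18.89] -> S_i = -9.31 + 7.05*i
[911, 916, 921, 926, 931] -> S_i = 911 + 5*i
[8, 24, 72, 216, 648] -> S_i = 8*3^i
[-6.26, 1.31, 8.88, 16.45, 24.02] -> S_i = -6.26 + 7.57*i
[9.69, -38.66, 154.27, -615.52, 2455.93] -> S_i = 9.69*(-3.99)^i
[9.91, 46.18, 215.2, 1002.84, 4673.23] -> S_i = 9.91*4.66^i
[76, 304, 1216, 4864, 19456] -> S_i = 76*4^i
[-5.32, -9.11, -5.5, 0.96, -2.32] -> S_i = Random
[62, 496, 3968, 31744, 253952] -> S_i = 62*8^i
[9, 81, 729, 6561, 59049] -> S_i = 9*9^i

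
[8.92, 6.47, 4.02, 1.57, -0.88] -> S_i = 8.92 + -2.45*i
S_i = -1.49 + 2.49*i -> [-1.49, 1.0, 3.49, 5.98, 8.47]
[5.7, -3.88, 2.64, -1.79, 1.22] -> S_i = 5.70*(-0.68)^i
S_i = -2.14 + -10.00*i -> [-2.14, -12.14, -22.14, -32.14, -42.14]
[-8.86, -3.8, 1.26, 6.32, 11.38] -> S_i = -8.86 + 5.06*i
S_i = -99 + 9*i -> [-99, -90, -81, -72, -63]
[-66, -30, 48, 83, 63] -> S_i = Random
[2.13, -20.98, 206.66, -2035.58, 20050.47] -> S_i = 2.13*(-9.85)^i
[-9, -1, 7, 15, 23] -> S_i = -9 + 8*i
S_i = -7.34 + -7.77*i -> [-7.34, -15.11, -22.88, -30.65, -38.42]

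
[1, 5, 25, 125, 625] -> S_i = 1*5^i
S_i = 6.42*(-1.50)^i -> [6.42, -9.63, 14.44, -21.67, 32.5]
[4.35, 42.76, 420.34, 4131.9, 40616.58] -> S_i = 4.35*9.83^i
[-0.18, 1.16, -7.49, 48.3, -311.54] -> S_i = -0.18*(-6.45)^i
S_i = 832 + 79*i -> [832, 911, 990, 1069, 1148]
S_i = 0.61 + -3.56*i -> [0.61, -2.95, -6.51, -10.07, -13.63]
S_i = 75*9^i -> [75, 675, 6075, 54675, 492075]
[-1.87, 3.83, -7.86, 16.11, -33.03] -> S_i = -1.87*(-2.05)^i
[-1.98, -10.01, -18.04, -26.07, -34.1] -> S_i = -1.98 + -8.03*i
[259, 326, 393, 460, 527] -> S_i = 259 + 67*i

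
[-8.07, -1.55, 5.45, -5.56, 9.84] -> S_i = Random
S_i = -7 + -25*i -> [-7, -32, -57, -82, -107]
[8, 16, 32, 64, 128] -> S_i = 8*2^i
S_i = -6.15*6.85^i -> [-6.15, -42.13, -288.57, -1976.73, -13540.58]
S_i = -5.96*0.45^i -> [-5.96, -2.68, -1.21, -0.54, -0.24]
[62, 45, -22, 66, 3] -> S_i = Random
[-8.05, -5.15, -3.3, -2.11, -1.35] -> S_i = -8.05*0.64^i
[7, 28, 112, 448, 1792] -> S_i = 7*4^i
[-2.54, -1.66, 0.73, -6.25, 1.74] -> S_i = Random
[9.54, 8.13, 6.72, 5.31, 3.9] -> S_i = 9.54 + -1.41*i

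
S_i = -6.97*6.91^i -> [-6.97, -48.16, -332.8, -2299.68, -15890.77]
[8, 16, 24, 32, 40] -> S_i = 8 + 8*i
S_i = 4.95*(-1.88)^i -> [4.95, -9.31, 17.5, -32.89, 61.84]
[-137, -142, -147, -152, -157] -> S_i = -137 + -5*i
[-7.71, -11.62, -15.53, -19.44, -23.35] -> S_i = -7.71 + -3.91*i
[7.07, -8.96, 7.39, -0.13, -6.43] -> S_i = Random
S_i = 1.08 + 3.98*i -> [1.08, 5.06, 9.04, 13.02, 17.0]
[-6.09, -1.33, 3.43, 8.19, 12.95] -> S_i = -6.09 + 4.76*i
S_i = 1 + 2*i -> [1, 3, 5, 7, 9]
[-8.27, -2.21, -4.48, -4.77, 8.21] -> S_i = Random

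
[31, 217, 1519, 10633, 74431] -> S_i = 31*7^i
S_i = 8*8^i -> [8, 64, 512, 4096, 32768]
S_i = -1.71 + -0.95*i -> [-1.71, -2.66, -3.61, -4.56, -5.51]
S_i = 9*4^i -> [9, 36, 144, 576, 2304]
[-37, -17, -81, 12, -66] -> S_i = Random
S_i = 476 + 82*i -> [476, 558, 640, 722, 804]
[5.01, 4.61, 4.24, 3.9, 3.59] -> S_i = 5.01*0.92^i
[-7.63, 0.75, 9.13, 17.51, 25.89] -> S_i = -7.63 + 8.38*i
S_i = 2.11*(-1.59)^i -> [2.11, -3.35, 5.33, -8.48, 13.49]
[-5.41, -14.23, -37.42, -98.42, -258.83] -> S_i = -5.41*2.63^i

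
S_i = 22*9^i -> [22, 198, 1782, 16038, 144342]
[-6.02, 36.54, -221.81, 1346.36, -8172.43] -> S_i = -6.02*(-6.07)^i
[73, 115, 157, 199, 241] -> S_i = 73 + 42*i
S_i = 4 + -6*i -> [4, -2, -8, -14, -20]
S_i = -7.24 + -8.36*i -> [-7.24, -15.6, -23.96, -32.32, -40.68]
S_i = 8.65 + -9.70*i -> [8.65, -1.05, -10.75, -20.45, -30.15]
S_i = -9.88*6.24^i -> [-9.88, -61.65, -384.7, -2400.55, -14979.43]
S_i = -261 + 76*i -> [-261, -185, -109, -33, 43]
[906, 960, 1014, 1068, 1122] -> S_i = 906 + 54*i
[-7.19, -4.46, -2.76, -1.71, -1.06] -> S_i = -7.19*0.62^i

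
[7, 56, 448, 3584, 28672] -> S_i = 7*8^i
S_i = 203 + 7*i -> [203, 210, 217, 224, 231]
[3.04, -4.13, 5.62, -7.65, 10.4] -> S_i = 3.04*(-1.36)^i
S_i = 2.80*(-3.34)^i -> [2.8, -9.35, 31.24, -104.33, 348.45]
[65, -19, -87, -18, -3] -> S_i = Random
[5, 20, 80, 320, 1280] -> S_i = 5*4^i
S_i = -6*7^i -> [-6, -42, -294, -2058, -14406]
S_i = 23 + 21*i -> [23, 44, 65, 86, 107]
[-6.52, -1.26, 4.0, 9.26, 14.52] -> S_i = -6.52 + 5.26*i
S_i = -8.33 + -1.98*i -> [-8.33, -10.31, -12.29, -14.27, -16.25]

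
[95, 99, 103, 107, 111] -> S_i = 95 + 4*i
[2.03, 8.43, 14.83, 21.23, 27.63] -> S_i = 2.03 + 6.40*i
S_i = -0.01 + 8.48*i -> [-0.01, 8.47, 16.95, 25.43, 33.91]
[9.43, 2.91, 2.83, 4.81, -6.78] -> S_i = Random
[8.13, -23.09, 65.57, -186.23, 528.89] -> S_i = 8.13*(-2.84)^i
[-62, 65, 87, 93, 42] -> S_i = Random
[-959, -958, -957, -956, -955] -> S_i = -959 + 1*i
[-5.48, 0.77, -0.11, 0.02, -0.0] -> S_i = -5.48*(-0.14)^i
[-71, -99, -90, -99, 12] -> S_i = Random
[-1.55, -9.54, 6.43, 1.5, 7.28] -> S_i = Random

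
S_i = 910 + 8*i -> [910, 918, 926, 934, 942]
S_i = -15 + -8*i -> [-15, -23, -31, -39, -47]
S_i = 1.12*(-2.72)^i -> [1.12, -3.05, 8.29, -22.54, 61.3]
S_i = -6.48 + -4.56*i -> [-6.48, -11.04, -15.6, -20.16, -24.72]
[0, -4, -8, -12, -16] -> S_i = 0 + -4*i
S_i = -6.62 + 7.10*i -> [-6.62, 0.48, 7.58, 14.68, 21.78]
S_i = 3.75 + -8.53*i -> [3.75, -4.78, -13.31, -21.84, -30.37]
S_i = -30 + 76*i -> [-30, 46, 122, 198, 274]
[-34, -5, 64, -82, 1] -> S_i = Random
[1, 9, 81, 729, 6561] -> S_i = 1*9^i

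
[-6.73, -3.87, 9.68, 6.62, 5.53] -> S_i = Random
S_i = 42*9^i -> [42, 378, 3402, 30618, 275562]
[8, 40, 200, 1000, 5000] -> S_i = 8*5^i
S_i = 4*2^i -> [4, 8, 16, 32, 64]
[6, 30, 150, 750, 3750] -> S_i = 6*5^i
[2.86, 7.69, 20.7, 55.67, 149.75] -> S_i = 2.86*2.69^i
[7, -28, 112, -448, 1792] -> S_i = 7*-4^i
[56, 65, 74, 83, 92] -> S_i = 56 + 9*i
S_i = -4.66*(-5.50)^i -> [-4.66, 25.63, -140.96, 775.31, -4264.19]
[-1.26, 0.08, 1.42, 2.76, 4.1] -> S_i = -1.26 + 1.34*i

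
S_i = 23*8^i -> [23, 184, 1472, 11776, 94208]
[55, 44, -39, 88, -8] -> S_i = Random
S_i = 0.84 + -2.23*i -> [0.84, -1.39, -3.62, -5.85, -8.08]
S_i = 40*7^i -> [40, 280, 1960, 13720, 96040]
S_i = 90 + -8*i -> [90, 82, 74, 66, 58]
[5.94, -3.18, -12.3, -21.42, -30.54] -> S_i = 5.94 + -9.12*i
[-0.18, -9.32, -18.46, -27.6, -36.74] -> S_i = -0.18 + -9.14*i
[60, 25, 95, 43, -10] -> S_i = Random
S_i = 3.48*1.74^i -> [3.48, 6.06, 10.54, 18.33, 31.9]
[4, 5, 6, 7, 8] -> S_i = 4 + 1*i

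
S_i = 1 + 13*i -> [1, 14, 27, 40, 53]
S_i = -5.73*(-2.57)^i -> [-5.73, 14.73, -37.85, 97.26, -249.97]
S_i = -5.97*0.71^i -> [-5.97, -4.24, -3.01, -2.14, -1.52]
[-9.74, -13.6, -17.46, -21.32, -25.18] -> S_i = -9.74 + -3.86*i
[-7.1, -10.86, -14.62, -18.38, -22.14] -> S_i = -7.10 + -3.76*i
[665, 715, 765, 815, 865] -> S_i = 665 + 50*i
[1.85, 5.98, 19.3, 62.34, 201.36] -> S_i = 1.85*3.23^i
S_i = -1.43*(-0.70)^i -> [-1.43, 1.0, -0.7, 0.49, -0.34]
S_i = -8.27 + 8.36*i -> [-8.27, 0.09, 8.45, 16.81, 25.17]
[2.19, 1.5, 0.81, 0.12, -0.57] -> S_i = 2.19 + -0.69*i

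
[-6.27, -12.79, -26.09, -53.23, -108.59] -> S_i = -6.27*2.04^i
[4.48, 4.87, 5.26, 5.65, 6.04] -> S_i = 4.48 + 0.39*i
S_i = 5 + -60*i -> [5, -55, -115, -175, -235]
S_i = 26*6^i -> [26, 156, 936, 5616, 33696]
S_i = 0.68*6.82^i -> [0.68, 4.64, 31.63, 215.71, 1471.11]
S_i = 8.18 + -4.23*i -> [8.18, 3.95, -0.28, -4.51, -8.74]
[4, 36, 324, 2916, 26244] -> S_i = 4*9^i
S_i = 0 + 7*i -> [0, 7, 14, 21, 28]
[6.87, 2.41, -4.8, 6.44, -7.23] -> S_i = Random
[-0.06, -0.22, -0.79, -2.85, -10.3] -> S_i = -0.06*3.62^i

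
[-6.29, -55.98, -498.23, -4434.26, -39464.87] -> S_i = -6.29*8.90^i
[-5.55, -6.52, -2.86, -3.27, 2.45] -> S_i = Random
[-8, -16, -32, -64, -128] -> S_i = -8*2^i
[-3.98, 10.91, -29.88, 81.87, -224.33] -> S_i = -3.98*(-2.74)^i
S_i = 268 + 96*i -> [268, 364, 460, 556, 652]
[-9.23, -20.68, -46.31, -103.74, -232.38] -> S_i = -9.23*2.24^i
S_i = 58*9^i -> [58, 522, 4698, 42282, 380538]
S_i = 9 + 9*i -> [9, 18, 27, 36, 45]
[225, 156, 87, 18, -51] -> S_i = 225 + -69*i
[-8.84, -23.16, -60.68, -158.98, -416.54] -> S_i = -8.84*2.62^i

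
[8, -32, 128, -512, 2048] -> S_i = 8*-4^i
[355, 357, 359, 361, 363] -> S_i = 355 + 2*i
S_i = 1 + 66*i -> [1, 67, 133, 199, 265]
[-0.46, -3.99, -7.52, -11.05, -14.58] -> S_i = -0.46 + -3.53*i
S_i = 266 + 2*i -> [266, 268, 270, 272, 274]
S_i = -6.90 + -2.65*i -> [-6.9, -9.55, -12.2, -14.85, -17.5]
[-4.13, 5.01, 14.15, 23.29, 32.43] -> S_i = -4.13 + 9.14*i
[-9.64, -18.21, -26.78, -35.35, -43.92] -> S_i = -9.64 + -8.57*i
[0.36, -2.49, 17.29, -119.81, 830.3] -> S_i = 0.36*(-6.93)^i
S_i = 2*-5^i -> [2, -10, 50, -250, 1250]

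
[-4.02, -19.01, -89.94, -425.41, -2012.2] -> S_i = -4.02*4.73^i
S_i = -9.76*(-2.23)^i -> [-9.76, 21.76, -48.54, 108.23, -241.36]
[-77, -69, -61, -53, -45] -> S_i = -77 + 8*i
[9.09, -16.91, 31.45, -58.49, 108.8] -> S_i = 9.09*(-1.86)^i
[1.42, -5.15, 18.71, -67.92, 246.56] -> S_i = 1.42*(-3.63)^i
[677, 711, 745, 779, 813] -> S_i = 677 + 34*i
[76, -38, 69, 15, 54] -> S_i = Random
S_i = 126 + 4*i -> [126, 130, 134, 138, 142]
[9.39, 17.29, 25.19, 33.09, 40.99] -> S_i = 9.39 + 7.90*i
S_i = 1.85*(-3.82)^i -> [1.85, -7.07, 27.0, -103.12, 393.94]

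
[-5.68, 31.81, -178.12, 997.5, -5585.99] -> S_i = -5.68*(-5.60)^i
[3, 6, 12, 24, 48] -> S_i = 3*2^i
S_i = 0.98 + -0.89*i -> [0.98, 0.09, -0.8, -1.69, -2.58]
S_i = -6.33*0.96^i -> [-6.33, -6.08, -5.83, -5.6, -5.38]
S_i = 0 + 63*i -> [0, 63, 126, 189, 252]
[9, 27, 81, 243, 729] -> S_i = 9*3^i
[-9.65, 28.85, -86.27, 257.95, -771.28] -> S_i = -9.65*(-2.99)^i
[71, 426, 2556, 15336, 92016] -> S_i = 71*6^i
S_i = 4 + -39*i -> [4, -35, -74, -113, -152]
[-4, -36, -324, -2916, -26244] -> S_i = -4*9^i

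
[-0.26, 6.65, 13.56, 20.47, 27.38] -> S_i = -0.26 + 6.91*i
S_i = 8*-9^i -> [8, -72, 648, -5832, 52488]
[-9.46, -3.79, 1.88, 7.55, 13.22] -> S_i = -9.46 + 5.67*i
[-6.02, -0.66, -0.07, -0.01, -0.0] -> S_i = -6.02*0.11^i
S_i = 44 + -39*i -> [44, 5, -34, -73, -112]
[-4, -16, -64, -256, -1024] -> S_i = -4*4^i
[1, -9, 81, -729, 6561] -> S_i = 1*-9^i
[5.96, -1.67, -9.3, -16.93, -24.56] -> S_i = 5.96 + -7.63*i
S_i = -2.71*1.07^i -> [-2.71, -2.9, -3.1, -3.32, -3.55]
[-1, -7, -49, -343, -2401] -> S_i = -1*7^i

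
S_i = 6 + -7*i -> [6, -1, -8, -15, -22]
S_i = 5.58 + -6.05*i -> [5.58, -0.47, -6.52, -12.57, -18.62]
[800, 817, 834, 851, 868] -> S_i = 800 + 17*i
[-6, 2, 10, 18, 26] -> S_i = -6 + 8*i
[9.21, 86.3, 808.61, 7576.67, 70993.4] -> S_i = 9.21*9.37^i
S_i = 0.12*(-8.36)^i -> [0.12, -1.0, 8.39, -70.11, 586.15]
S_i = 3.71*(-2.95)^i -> [3.71, -10.94, 32.29, -95.24, 280.97]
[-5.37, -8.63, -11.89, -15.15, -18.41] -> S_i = -5.37 + -3.26*i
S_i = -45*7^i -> [-45, -315, -2205, -15435, -108045]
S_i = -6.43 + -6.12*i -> [-6.43, -12.55, -18.67, -24.79, -30.91]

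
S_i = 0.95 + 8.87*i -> [0.95, 9.82, 18.69, 27.56, 36.43]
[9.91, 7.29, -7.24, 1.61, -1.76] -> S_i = Random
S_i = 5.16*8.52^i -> [5.16, 43.96, 374.57, 3191.31, 27189.93]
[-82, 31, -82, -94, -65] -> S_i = Random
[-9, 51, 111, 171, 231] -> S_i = -9 + 60*i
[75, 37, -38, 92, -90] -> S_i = Random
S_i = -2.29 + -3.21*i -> [-2.29, -5.5, -8.71, -11.92, -15.13]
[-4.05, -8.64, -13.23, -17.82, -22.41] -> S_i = -4.05 + -4.59*i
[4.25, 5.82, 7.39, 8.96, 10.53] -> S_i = 4.25 + 1.57*i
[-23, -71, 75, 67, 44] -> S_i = Random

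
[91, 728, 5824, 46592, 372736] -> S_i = 91*8^i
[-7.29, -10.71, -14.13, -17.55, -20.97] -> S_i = -7.29 + -3.42*i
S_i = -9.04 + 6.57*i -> [-9.04, -2.47, 4.1, 10.67, 17.24]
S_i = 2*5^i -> [2, 10, 50, 250, 1250]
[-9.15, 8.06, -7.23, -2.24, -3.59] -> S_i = Random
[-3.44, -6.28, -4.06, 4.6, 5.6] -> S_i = Random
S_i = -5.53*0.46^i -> [-5.53, -2.54, -1.17, -0.54, -0.25]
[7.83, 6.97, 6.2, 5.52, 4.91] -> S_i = 7.83*0.89^i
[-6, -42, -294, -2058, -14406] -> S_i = -6*7^i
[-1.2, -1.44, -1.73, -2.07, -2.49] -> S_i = -1.20*1.20^i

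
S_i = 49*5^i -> [49, 245, 1225, 6125, 30625]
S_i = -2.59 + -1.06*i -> [-2.59, -3.65, -4.71, -5.77, -6.83]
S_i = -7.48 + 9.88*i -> [-7.48, 2.4, 12.28, 22.16, 32.04]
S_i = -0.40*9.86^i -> [-0.4, -3.94, -38.89, -383.43, -3780.66]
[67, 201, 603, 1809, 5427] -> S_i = 67*3^i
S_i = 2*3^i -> [2, 6, 18, 54, 162]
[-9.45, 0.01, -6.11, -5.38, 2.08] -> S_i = Random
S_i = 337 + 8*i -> [337, 345, 353, 361, 369]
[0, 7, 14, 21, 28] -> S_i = 0 + 7*i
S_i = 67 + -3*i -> [67, 64, 61, 58, 55]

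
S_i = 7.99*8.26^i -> [7.99, 66.0, 545.14, 4502.84, 37193.49]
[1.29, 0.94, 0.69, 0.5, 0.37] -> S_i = 1.29*0.73^i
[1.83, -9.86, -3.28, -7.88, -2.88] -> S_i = Random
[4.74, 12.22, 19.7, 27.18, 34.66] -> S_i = 4.74 + 7.48*i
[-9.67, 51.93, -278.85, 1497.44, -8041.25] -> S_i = -9.67*(-5.37)^i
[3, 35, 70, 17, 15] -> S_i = Random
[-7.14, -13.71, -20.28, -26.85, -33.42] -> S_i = -7.14 + -6.57*i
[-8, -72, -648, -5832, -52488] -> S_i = -8*9^i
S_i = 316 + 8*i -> [316, 324, 332, 340, 348]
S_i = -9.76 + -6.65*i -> [-9.76, -16.41, -23.06, -29.71, -36.36]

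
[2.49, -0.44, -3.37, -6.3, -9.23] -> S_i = 2.49 + -2.93*i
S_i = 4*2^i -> [4, 8, 16, 32, 64]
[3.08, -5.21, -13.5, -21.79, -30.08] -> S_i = 3.08 + -8.29*i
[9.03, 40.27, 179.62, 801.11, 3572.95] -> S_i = 9.03*4.46^i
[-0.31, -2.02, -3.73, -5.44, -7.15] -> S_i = -0.31 + -1.71*i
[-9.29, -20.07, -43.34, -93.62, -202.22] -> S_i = -9.29*2.16^i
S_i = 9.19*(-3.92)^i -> [9.19, -36.02, 141.22, -553.57, 2170.0]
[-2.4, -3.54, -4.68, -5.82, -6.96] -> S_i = -2.40 + -1.14*i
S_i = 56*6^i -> [56, 336, 2016, 12096, 72576]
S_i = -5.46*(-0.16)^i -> [-5.46, 0.87, -0.14, 0.02, -0.0]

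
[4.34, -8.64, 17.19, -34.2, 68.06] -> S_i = 4.34*(-1.99)^i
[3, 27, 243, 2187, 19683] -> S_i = 3*9^i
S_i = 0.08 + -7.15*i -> [0.08, -7.07, -14.22, -21.37, -28.52]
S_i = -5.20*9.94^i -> [-5.2, -51.69, -513.78, -5106.96, -50763.19]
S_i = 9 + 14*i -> [9, 23, 37, 51, 65]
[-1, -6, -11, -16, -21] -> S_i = -1 + -5*i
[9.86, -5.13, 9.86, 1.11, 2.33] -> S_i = Random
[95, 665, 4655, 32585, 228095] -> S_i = 95*7^i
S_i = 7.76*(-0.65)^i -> [7.76, -5.04, 3.28, -2.13, 1.39]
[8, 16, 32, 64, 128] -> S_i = 8*2^i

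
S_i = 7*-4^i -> [7, -28, 112, -448, 1792]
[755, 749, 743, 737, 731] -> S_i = 755 + -6*i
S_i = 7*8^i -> [7, 56, 448, 3584, 28672]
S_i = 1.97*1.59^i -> [1.97, 3.13, 4.98, 7.92, 12.59]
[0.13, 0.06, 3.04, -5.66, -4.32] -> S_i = Random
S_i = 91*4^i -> [91, 364, 1456, 5824, 23296]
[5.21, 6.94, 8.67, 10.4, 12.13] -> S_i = 5.21 + 1.73*i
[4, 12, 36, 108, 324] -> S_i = 4*3^i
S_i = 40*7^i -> [40, 280, 1960, 13720, 96040]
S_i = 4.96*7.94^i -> [4.96, 39.38, 312.7, 2482.81, 19713.5]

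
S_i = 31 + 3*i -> [31, 34, 37, 40, 43]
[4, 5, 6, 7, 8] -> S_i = 4 + 1*i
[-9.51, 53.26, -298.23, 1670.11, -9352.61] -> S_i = -9.51*(-5.60)^i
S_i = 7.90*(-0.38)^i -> [7.9, -3.0, 1.14, -0.43, 0.16]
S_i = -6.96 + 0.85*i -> [-6.96, -6.11, -5.26, -4.41, -3.56]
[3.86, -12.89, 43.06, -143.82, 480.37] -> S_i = 3.86*(-3.34)^i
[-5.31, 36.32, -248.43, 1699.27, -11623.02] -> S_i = -5.31*(-6.84)^i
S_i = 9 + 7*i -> [9, 16, 23, 30, 37]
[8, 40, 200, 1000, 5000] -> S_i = 8*5^i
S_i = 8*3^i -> [8, 24, 72, 216, 648]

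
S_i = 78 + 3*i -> [78, 81, 84, 87, 90]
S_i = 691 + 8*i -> [691, 699, 707, 715, 723]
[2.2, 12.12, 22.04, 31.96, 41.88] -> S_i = 2.20 + 9.92*i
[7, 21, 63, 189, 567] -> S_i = 7*3^i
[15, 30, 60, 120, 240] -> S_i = 15*2^i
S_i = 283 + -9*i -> [283, 274, 265, 256, 247]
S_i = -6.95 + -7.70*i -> [-6.95, -14.65, -22.35, -30.05, -37.75]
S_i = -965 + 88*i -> [-965, -877, -789, -701, -613]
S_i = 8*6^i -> [8, 48, 288, 1728, 10368]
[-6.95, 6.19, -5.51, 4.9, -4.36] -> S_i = -6.95*(-0.89)^i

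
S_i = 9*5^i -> [9, 45, 225, 1125, 5625]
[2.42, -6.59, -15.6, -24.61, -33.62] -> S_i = 2.42 + -9.01*i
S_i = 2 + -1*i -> [2, 1, 0, -1, -2]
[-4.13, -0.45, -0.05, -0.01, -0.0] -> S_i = -4.13*0.11^i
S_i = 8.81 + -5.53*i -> [8.81, 3.28, -2.25, -7.78, -13.31]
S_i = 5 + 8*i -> [5, 13, 21, 29, 37]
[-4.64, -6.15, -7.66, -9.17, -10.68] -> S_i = -4.64 + -1.51*i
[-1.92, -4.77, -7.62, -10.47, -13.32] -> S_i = -1.92 + -2.85*i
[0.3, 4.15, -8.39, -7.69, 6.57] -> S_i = Random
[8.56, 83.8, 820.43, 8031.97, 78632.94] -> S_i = 8.56*9.79^i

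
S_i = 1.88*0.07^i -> [1.88, 0.13, 0.01, 0.0, 0.0]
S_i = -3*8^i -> [-3, -24, -192, -1536, -12288]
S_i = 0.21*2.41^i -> [0.21, 0.51, 1.22, 2.94, 7.08]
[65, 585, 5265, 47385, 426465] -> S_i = 65*9^i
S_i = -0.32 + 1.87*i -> [-0.32, 1.55, 3.42, 5.29, 7.16]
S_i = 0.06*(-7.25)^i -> [0.06, -0.44, 3.15, -22.86, 165.77]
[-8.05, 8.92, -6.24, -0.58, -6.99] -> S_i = Random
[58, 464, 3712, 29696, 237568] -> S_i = 58*8^i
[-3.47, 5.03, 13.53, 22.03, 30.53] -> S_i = -3.47 + 8.50*i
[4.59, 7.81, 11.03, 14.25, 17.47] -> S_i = 4.59 + 3.22*i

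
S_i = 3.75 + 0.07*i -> [3.75, 3.82, 3.89, 3.96, 4.03]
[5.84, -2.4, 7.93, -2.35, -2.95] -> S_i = Random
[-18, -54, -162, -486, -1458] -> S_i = -18*3^i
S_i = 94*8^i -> [94, 752, 6016, 48128, 385024]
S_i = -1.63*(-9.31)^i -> [-1.63, 15.18, -141.28, 1315.34, -12245.78]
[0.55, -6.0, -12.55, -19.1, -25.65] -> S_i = 0.55 + -6.55*i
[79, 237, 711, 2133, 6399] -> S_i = 79*3^i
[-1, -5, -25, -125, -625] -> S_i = -1*5^i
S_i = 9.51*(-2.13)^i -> [9.51, -20.26, 43.15, -91.9, 195.75]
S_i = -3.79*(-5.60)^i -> [-3.79, 21.22, -118.85, 665.58, -3727.27]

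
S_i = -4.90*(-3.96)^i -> [-4.9, 19.4, -76.84, 304.29, -1204.97]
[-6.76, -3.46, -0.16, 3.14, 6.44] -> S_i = -6.76 + 3.30*i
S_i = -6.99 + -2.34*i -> [-6.99, -9.33, -11.67, -14.01, -16.35]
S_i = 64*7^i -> [64, 448, 3136, 21952, 153664]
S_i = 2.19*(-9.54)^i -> [2.19, -20.89, 199.32, -1901.47, 18140.01]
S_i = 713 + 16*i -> [713, 729, 745, 761, 777]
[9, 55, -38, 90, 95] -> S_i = Random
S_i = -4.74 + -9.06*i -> [-4.74, -13.8, -22.86, -31.92, -40.98]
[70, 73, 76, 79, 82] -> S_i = 70 + 3*i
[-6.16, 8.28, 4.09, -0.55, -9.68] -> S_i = Random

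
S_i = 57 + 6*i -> [57, 63, 69, 75, 81]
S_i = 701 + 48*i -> [701, 749, 797, 845, 893]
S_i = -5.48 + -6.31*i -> [-5.48, -11.79, -18.1, -24.41, -30.72]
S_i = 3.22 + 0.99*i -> [3.22, 4.21, 5.2, 6.19, 7.18]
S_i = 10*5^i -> [10, 50, 250, 1250, 6250]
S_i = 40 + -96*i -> [40, -56, -152, -248, -344]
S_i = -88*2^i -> [-88, -176, -352, -704, -1408]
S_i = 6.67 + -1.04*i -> [6.67, 5.63, 4.59, 3.55, 2.51]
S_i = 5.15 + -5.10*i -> [5.15, 0.05, -5.05, -10.15, -15.25]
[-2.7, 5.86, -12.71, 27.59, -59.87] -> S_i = -2.70*(-2.17)^i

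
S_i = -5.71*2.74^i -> [-5.71, -15.65, -42.87, -117.46, -321.84]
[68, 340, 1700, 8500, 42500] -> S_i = 68*5^i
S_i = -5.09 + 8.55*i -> [-5.09, 3.46, 12.01, 20.56, 29.11]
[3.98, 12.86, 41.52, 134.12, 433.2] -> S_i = 3.98*3.23^i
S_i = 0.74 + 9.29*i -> [0.74, 10.03, 19.32, 28.61, 37.9]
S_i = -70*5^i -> [-70, -350, -1750, -8750, -43750]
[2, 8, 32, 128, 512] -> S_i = 2*4^i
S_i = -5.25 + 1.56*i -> [-5.25, -3.69, -2.13, -0.57, 0.99]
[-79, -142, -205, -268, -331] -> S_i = -79 + -63*i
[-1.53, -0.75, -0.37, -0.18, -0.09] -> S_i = -1.53*0.49^i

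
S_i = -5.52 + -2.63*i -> [-5.52, -8.15, -10.78, -13.41, -16.04]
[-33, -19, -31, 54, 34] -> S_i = Random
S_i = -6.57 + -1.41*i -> [-6.57, -7.98, -9.39, -10.8, -12.21]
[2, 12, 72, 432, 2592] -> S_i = 2*6^i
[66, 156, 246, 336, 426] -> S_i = 66 + 90*i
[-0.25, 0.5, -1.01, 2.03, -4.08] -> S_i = -0.25*(-2.01)^i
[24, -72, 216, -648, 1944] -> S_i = 24*-3^i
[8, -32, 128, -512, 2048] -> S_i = 8*-4^i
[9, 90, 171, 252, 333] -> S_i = 9 + 81*i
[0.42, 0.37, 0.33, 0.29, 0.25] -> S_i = 0.42*0.88^i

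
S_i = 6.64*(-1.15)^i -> [6.64, -7.64, 8.78, -10.1, 11.61]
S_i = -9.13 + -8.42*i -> [-9.13, -17.55, -25.97, -34.39, -42.81]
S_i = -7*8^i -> [-7, -56, -448, -3584, -28672]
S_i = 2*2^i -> [2, 4, 8, 16, 32]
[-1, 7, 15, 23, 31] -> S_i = -1 + 8*i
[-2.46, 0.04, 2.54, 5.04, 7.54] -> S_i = -2.46 + 2.50*i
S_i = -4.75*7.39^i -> [-4.75, -35.1, -259.41, -1917.02, -14166.79]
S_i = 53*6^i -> [53, 318, 1908, 11448, 68688]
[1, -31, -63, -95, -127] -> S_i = 1 + -32*i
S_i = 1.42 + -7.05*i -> [1.42, -5.63, -12.68, -19.73, -26.78]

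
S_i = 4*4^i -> [4, 16, 64, 256, 1024]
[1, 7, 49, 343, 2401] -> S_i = 1*7^i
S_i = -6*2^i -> [-6, -12, -24, -48, -96]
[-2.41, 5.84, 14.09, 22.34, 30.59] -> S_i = -2.41 + 8.25*i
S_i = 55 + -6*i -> [55, 49, 43, 37, 31]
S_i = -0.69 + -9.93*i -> [-0.69, -10.62, -20.55, -30.48, -40.41]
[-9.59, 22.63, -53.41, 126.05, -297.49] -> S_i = -9.59*(-2.36)^i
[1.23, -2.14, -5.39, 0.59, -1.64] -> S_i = Random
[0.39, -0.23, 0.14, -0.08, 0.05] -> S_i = 0.39*(-0.59)^i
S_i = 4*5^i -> [4, 20, 100, 500, 2500]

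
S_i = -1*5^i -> [-1, -5, -25, -125, -625]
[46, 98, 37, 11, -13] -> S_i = Random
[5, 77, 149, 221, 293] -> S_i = 5 + 72*i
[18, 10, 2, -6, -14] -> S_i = 18 + -8*i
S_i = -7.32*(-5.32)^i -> [-7.32, 38.94, -207.17, 1102.16, -5863.51]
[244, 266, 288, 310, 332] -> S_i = 244 + 22*i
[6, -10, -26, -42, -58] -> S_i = 6 + -16*i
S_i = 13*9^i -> [13, 117, 1053, 9477, 85293]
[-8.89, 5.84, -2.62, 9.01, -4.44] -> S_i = Random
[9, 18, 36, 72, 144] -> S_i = 9*2^i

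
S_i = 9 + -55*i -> [9, -46, -101, -156, -211]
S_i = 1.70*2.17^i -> [1.7, 3.69, 8.01, 17.37, 37.7]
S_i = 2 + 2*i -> [2, 4, 6, 8, 10]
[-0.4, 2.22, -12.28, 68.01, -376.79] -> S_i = -0.40*(-5.54)^i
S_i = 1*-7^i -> [1, -7, 49, -343, 2401]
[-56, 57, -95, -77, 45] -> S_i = Random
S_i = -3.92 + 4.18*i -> [-3.92, 0.26, 4.44, 8.62, 12.8]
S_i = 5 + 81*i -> [5, 86, 167, 248, 329]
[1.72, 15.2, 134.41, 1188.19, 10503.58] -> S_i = 1.72*8.84^i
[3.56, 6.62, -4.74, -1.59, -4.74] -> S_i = Random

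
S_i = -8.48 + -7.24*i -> [-8.48, -15.72, -22.96, -30.2, -37.44]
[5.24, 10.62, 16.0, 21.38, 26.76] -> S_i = 5.24 + 5.38*i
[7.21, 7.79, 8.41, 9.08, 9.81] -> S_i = 7.21*1.08^i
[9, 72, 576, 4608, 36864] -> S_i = 9*8^i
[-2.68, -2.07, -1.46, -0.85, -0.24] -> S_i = -2.68 + 0.61*i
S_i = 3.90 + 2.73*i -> [3.9, 6.63, 9.36, 12.09, 14.82]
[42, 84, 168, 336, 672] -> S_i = 42*2^i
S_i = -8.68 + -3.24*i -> [-8.68, -11.92, -15.16, -18.4, -21.64]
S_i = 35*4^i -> [35, 140, 560, 2240, 8960]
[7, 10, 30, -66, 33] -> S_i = Random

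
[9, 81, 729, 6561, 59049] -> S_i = 9*9^i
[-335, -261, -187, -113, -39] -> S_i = -335 + 74*i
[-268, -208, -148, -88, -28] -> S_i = -268 + 60*i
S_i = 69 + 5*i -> [69, 74, 79, 84, 89]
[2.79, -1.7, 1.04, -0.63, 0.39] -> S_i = 2.79*(-0.61)^i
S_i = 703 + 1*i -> [703, 704, 705, 706, 707]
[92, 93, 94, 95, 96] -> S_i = 92 + 1*i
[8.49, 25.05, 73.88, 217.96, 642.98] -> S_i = 8.49*2.95^i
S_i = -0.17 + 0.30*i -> [-0.17, 0.13, 0.43, 0.73, 1.03]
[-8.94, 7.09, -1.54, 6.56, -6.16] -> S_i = Random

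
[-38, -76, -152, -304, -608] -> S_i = -38*2^i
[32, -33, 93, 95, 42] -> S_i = Random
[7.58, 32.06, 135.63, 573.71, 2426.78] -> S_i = 7.58*4.23^i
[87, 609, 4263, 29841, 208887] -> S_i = 87*7^i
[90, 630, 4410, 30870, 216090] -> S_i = 90*7^i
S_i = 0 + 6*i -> [0, 6, 12, 18, 24]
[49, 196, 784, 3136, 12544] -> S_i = 49*4^i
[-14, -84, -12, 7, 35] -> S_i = Random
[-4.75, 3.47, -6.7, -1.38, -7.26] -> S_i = Random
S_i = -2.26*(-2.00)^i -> [-2.26, 4.52, -9.04, 18.08, -36.16]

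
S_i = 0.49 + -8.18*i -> [0.49, -7.69, -15.87, -24.05, -32.23]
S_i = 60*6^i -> [60, 360, 2160, 12960, 77760]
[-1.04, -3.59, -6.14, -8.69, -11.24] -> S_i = -1.04 + -2.55*i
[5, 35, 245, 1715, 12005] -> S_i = 5*7^i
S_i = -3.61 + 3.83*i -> [-3.61, 0.22, 4.05, 7.88, 11.71]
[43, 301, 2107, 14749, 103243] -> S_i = 43*7^i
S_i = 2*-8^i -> [2, -16, 128, -1024, 8192]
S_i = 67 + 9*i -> [67, 76, 85, 94, 103]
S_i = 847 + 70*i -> [847, 917, 987, 1057, 1127]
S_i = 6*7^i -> [6, 42, 294, 2058, 14406]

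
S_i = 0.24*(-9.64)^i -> [0.24, -2.31, 22.3, -215.0, 2072.62]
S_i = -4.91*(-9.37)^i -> [-4.91, 46.01, -431.08, 4039.25, -37847.73]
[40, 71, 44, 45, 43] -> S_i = Random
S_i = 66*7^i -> [66, 462, 3234, 22638, 158466]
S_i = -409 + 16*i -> [-409, -393, -377, -361, -345]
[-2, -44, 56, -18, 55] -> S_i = Random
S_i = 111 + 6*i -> [111, 117, 123, 129, 135]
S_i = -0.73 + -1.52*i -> [-0.73, -2.25, -3.77, -5.29, -6.81]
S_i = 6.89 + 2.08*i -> [6.89, 8.97, 11.05, 13.13, 15.21]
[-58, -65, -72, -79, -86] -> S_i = -58 + -7*i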